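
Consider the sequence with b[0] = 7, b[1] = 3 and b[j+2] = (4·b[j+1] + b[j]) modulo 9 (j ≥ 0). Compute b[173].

Computing terms: b[0] = 7,  b[1] = 3,  b[2] = 1,  b[3] = 7,  b[4] = 2,  b[5] = 6,  b[6] = 8,  b[7] = 2,  b[8] = 7,  b[9] = 3.
The sequence repeats with period 8.
So b[173] = b[0 + ((173-0) mod 8)] = b[5] = 6.

6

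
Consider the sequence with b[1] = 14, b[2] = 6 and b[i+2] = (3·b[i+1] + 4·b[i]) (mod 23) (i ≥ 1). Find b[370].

Listing terms: b[1] = 14,  b[2] = 6,  b[3] = 5,  b[4] = 16,  b[5] = 22,  b[6] = 15,  b[7] = 18,  b[8] = 22,  b[9] = 0,  b[10] = 19,  b[11] = 11,  b[12] = 17,  b[13] = 3,  b[14] = 8,  b[15] = 13,  b[16] = 2,  b[17] = 12,  b[18] = 21,  b[19] = 19,  b[20] = 3,  b[21] = 16,  b[22] = 14,  b[23] = 14,  b[24] = 6.
Since (b[23], b[24]) = (b[1], b[2]) = (14, 6) (two consecutive terms determine the rest), the sequence is periodic with period 22.
(370 - 1) mod 22 = 17, so b[370] = b[18] = 21.

21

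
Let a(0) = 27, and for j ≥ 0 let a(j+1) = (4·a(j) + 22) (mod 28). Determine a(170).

10

Computing terms: a(0) = 27,  a(1) = 18,  a(2) = 10,  a(3) = 6,  a(4) = 18.
Since a(4) = a(1) = 18, the sequence is eventually periodic: after a pre-period of length 1 it cycles with period 3.
For j ≥ 1, a(j) depends only on (j - 1) mod 3. (170 - 1) mod 3 = 1, so a(170) = a(2) = 10.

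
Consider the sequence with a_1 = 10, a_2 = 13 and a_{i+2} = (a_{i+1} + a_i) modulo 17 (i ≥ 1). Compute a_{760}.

2

We have a_1 = 10,  a_2 = 13,  a_3 = 6,  a_4 = 2,  a_5 = 8,  a_6 = 10,  a_7 = 1,  a_8 = 11,  a_9 = 12,  a_{10} = 6,  a_{11} = 1,  a_{12} = 7,  a_{13} = 8,  a_{14} = 15,  a_{15} = 6,  a_{16} = 4,  a_{17} = 10,  a_{18} = 14,  a_{19} = 7,  a_{20} = 4,  a_{21} = 11,  a_{22} = 15,  a_{23} = 9,  a_{24} = 7,  a_{25} = 16,  a_{26} = 6,  a_{27} = 5,  a_{28} = 11,  a_{29} = 16,  a_{30} = 10,  a_{31} = 9,  a_{32} = 2,  a_{33} = 11,  a_{34} = 13,  a_{35} = 7,  a_{36} = 3,  a_{37} = 10,  a_{38} = 13.
Since (a_{37}, a_{38}) = (a_1, a_2) = (10, 13) (two consecutive terms determine the rest), the sequence is periodic with period 36.
So a_{760} = a_{1 + ((760-1) mod 36)} = a_4 = 2.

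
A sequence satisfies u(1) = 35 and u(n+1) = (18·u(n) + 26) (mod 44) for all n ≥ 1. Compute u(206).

We have u(1) = 35; u(2) = 40; u(3) = 42; u(4) = 34; u(5) = 22; u(6) = 26; u(7) = 10; u(8) = 30; u(9) = 38; u(10) = 6; u(11) = 2; u(12) = 18; u(13) = 42.
Since u(13) = u(3) = 42, the sequence is eventually periodic: after a pre-period of length 2 it cycles with period 10.
For n ≥ 3, u(n) depends only on (n - 3) mod 10. (206 - 3) mod 10 = 3, so u(206) = u(6) = 26.

26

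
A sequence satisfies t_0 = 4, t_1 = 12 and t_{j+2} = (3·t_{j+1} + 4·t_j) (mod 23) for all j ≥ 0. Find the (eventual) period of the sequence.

Listing terms: t_0 = 4,  t_1 = 12,  t_2 = 6,  t_3 = 20,  t_4 = 15,  t_5 = 10,  t_6 = 21,  t_7 = 11,  t_8 = 2,  t_9 = 4,  t_{10} = 20,  t_{11} = 7,  t_{12} = 9,  t_{13} = 9,  t_{14} = 17,  t_{15} = 18,  t_{16} = 7,  t_{17} = 1,  t_{18} = 8,  t_{19} = 5,  t_{20} = 1,  t_{21} = 0,  t_{22} = 4,  t_{23} = 12.
The sequence repeats with period 22.

22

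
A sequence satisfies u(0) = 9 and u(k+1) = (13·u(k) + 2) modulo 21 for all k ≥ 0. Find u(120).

Listing terms: u(0) = 9, u(1) = 14, u(2) = 16, u(3) = 0, u(4) = 2, u(5) = 7, u(6) = 9.
Since u(6) = u(0) = 9, the sequence is periodic with period 6.
(120 - 0) mod 6 = 0, so u(120) = u(0) = 9.

9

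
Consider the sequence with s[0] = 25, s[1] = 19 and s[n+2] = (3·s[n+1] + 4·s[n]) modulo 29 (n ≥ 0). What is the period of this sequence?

s[0] = 25; s[1] = 19; s[2] = 12; s[3] = 25; s[4] = 7; s[5] = 5; s[6] = 14; s[7] = 4; s[8] = 10; s[9] = 17; s[10] = 4; s[11] = 22; s[12] = 24; s[13] = 15; s[14] = 25; s[15] = 19.
Since (s[14], s[15]) = (s[0], s[1]) = (25, 19) (two consecutive terms determine the rest), the sequence is periodic with period 14.

14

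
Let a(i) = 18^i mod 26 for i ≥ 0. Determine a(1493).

18

We have a(0) = 1,  a(1) = 18,  a(2) = 12,  a(3) = 8,  a(4) = 14,  a(5) = 18.
Since a(5) = a(1) = 18, the sequence is eventually periodic: after a pre-period of length 1 it cycles with period 4.
For i ≥ 1, a(i) depends only on (i - 1) mod 4. (1493 - 1) mod 4 = 0, so a(1493) = a(1) = 18.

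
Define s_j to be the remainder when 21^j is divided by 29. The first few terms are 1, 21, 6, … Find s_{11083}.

Listing terms: s_0 = 1,  s_1 = 21,  s_2 = 6,  s_3 = 10,  s_4 = 7,  s_5 = 2,  s_6 = 13,  s_7 = 12,  s_8 = 20,  s_9 = 14,  s_{10} = 4,  s_{11} = 26,  s_{12} = 24,  s_{13} = 11,  s_{14} = 28,  s_{15} = 8,  s_{16} = 23,  s_{17} = 19,  s_{18} = 22,  s_{19} = 27,  s_{20} = 16,  s_{21} = 17,  s_{22} = 9,  s_{23} = 15,  s_{24} = 25,  s_{25} = 3,  s_{26} = 5,  s_{27} = 18,  s_{28} = 1.
Since s_{28} = s_0 = 1, the sequence is periodic with period 28.
So s_{11083} = s_{0 + ((11083-0) mod 28)} = s_{23} = 15.

15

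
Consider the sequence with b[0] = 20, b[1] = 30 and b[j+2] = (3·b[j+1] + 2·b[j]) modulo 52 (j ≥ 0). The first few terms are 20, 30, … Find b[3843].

34

Listing terms: b[0] = 20; b[1] = 30; b[2] = 26; b[3] = 34; b[4] = 50; b[5] = 10; b[6] = 26; b[7] = 46; b[8] = 34; b[9] = 38; b[10] = 26; b[11] = 50; b[12] = 46; b[13] = 30; b[14] = 26.
Since (b[13], b[14]) = (b[1], b[2]) = (30, 26) (two consecutive terms determine the rest), the sequence is eventually periodic: after a pre-period of length 1 it cycles with period 12.
For j ≥ 1, b[j] depends only on (j - 1) mod 12. (3843 - 1) mod 12 = 2, so b[3843] = b[3] = 34.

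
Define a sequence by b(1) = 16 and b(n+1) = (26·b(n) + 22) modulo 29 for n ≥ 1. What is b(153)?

14

b(1) = 16; b(2) = 3; b(3) = 13; b(4) = 12; b(5) = 15; b(6) = 6; b(7) = 4; b(8) = 10; b(9) = 21; b(10) = 17; b(11) = 0; b(12) = 22; b(13) = 14; b(14) = 9; b(15) = 24; b(16) = 8; b(17) = 27; b(18) = 28; b(19) = 25; b(20) = 5; b(21) = 7; b(22) = 1; b(23) = 19; b(24) = 23; b(25) = 11; b(26) = 18; b(27) = 26; b(28) = 2; b(29) = 16.
Since b(29) = b(1) = 16, the sequence is periodic with period 28.
(153 - 1) mod 28 = 12, so b(153) = b(13) = 14.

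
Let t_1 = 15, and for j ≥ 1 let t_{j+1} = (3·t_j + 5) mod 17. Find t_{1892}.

11

t_1 = 15,  t_2 = 16,  t_3 = 2,  t_4 = 11,  t_5 = 4,  t_6 = 0,  t_7 = 5,  t_8 = 3,  t_9 = 14,  t_{10} = 13,  t_{11} = 10,  t_{12} = 1,  t_{13} = 8,  t_{14} = 12,  t_{15} = 7,  t_{16} = 9,  t_{17} = 15.
Since t_{17} = t_1 = 15, the sequence is periodic with period 16.
(1892 - 1) mod 16 = 3, so t_{1892} = t_4 = 11.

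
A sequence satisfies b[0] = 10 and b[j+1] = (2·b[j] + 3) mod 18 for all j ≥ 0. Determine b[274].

7

We have b[0] = 10; b[1] = 5; b[2] = 13; b[3] = 11; b[4] = 7; b[5] = 17; b[6] = 1; b[7] = 5.
Since b[7] = b[1] = 5, the sequence is eventually periodic: after a pre-period of length 1 it cycles with period 6.
For j ≥ 1, b[j] depends only on (j - 1) mod 6. (274 - 1) mod 6 = 3, so b[274] = b[4] = 7.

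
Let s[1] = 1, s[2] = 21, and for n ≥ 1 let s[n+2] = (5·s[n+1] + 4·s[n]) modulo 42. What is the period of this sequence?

48

s[1] = 1; s[2] = 21; s[3] = 25; s[4] = 41; s[5] = 11; s[6] = 9; s[7] = 5; s[8] = 19; s[9] = 31; s[10] = 21; s[11] = 19; s[12] = 11; s[13] = 5; s[14] = 27; s[15] = 29; s[16] = 1; s[17] = 37; s[18] = 21; s[19] = 1; s[20] = 5; s[21] = 29; s[22] = 39; s[23] = 17; s[24] = 31; s[25] = 13; s[26] = 21; s[27] = 31; s[28] = 29; s[29] = 17; s[30] = 33; s[31] = 23; s[32] = 37; s[33] = 25; s[34] = 21; s[35] = 37; s[36] = 17; s[37] = 23; s[38] = 15; s[39] = 41; s[40] = 13; s[41] = 19; s[42] = 21; s[43] = 13; s[44] = 23; s[45] = 41; s[46] = 3; s[47] = 11; s[48] = 25; s[49] = 1; s[50] = 21.
The sequence repeats with period 48.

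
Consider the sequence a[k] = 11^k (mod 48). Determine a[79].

35

a[0] = 1, a[1] = 11, a[2] = 25, a[3] = 35, a[4] = 1.
Since a[4] = a[0] = 1, the sequence is periodic with period 4.
So a[79] = a[0 + ((79-0) mod 4)] = a[3] = 35.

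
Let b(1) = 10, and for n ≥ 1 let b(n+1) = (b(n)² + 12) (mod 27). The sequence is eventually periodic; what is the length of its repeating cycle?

Computing terms: b(1) = 10, b(2) = 4, b(3) = 1, b(4) = 13, b(5) = 19, b(6) = 22, b(7) = 10.
The sequence repeats with period 6.

6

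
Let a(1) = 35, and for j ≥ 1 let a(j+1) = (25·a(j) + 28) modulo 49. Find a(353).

21

Computing terms: a(1) = 35; a(2) = 21; a(3) = 14; a(4) = 35.
Since a(4) = a(1) = 35, the sequence is periodic with period 3.
So a(353) = a(1 + ((353-1) mod 3)) = a(2) = 21.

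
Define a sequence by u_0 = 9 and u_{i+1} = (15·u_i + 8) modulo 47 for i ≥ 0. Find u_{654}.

25

We have u_0 = 9, u_1 = 2, u_2 = 38, u_3 = 14, u_4 = 30, u_5 = 35, u_6 = 16, u_7 = 13, u_8 = 15, u_9 = 45, u_{10} = 25, u_{11} = 7, u_{12} = 19, u_{13} = 11, u_{14} = 32, u_{15} = 18, u_{16} = 43, u_{17} = 42, u_{18} = 27, u_{19} = 37, u_{20} = 46, u_{21} = 40, u_{22} = 44, u_{23} = 10, u_{24} = 17, u_{25} = 28, u_{26} = 5, u_{27} = 36, u_{28} = 31, u_{29} = 3, u_{30} = 6, u_{31} = 4, u_{32} = 21, u_{33} = 41, u_{34} = 12, u_{35} = 0, u_{36} = 8, u_{37} = 34, u_{38} = 1, u_{39} = 23, u_{40} = 24, u_{41} = 39, u_{42} = 29, u_{43} = 20, u_{44} = 26, u_{45} = 22, u_{46} = 9.
Since u_{46} = u_0 = 9, the sequence is periodic with period 46.
So u_{654} = u_{0 + ((654-0) mod 46)} = u_{10} = 25.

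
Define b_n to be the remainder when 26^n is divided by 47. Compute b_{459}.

38

b_0 = 1; b_1 = 26; b_2 = 18; b_3 = 45; b_4 = 42; b_5 = 11; b_6 = 4; b_7 = 10; b_8 = 25; b_9 = 39; b_{10} = 27; b_{11} = 44; b_{12} = 16; b_{13} = 40; b_{14} = 6; b_{15} = 15; b_{16} = 14; b_{17} = 35; b_{18} = 17; b_{19} = 19; b_{20} = 24; b_{21} = 13; b_{22} = 9; b_{23} = 46; b_{24} = 21; b_{25} = 29; b_{26} = 2; b_{27} = 5; b_{28} = 36; b_{29} = 43; b_{30} = 37; b_{31} = 22; b_{32} = 8; b_{33} = 20; b_{34} = 3; b_{35} = 31; b_{36} = 7; b_{37} = 41; b_{38} = 32; b_{39} = 33; b_{40} = 12; b_{41} = 30; b_{42} = 28; b_{43} = 23; b_{44} = 34; b_{45} = 38; b_{46} = 1.
The sequence repeats with period 46.
So b_{459} = b_{0 + ((459-0) mod 46)} = b_{45} = 38.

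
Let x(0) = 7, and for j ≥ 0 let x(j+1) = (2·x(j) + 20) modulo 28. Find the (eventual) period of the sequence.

3

x(0) = 7; x(1) = 6; x(2) = 4; x(3) = 0; x(4) = 20; x(5) = 4.
Since x(5) = x(2) = 4, the sequence is eventually periodic: after a pre-period of length 2 it cycles with period 3.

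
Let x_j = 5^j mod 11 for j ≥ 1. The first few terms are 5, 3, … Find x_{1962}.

We have x_1 = 5, x_2 = 3, x_3 = 4, x_4 = 9, x_5 = 1, x_6 = 5.
Since x_6 = x_1 = 5, the sequence is periodic with period 5.
So x_{1962} = x_{1 + ((1962-1) mod 5)} = x_2 = 3.

3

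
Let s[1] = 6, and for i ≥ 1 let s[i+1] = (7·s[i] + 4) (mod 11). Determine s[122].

2

s[1] = 6; s[2] = 2; s[3] = 7; s[4] = 9; s[5] = 1; s[6] = 0; s[7] = 4; s[8] = 10; s[9] = 8; s[10] = 5; s[11] = 6.
The sequence repeats with period 10.
So s[122] = s[1 + ((122-1) mod 10)] = s[2] = 2.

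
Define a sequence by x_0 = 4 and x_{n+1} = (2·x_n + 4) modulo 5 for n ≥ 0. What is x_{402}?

3

We have x_0 = 4; x_1 = 2; x_2 = 3; x_3 = 0; x_4 = 4.
Since x_4 = x_0 = 4, the sequence is periodic with period 4.
So x_{402} = x_{0 + ((402-0) mod 4)} = x_2 = 3.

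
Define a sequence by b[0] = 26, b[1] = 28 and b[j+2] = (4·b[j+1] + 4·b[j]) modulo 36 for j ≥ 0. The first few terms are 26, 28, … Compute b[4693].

8

b[0] = 26,  b[1] = 28,  b[2] = 0,  b[3] = 4,  b[4] = 16,  b[5] = 8,  b[6] = 24,  b[7] = 20,  b[8] = 32,  b[9] = 28,  b[10] = 24,  b[11] = 28,  b[12] = 28,  b[13] = 8,  b[14] = 0,  b[15] = 32,  b[16] = 20,  b[17] = 28,  b[18] = 12,  b[19] = 16,  b[20] = 4,  b[21] = 8,  b[22] = 12,  b[23] = 8,  b[24] = 8,  b[25] = 28,  b[26] = 0.
Since (b[25], b[26]) = (b[1], b[2]) = (28, 0) (two consecutive terms determine the rest), the sequence is eventually periodic: after a pre-period of length 1 it cycles with period 24.
For j ≥ 1, b[j] depends only on (j - 1) mod 24. (4693 - 1) mod 24 = 12, so b[4693] = b[13] = 8.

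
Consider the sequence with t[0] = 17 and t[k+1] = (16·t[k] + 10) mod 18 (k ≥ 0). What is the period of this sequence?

t[0] = 17; t[1] = 12; t[2] = 4; t[3] = 2; t[4] = 6; t[5] = 16; t[6] = 14; t[7] = 0; t[8] = 10; t[9] = 8; t[10] = 12.
Since t[10] = t[1] = 12, the sequence is eventually periodic: after a pre-period of length 1 it cycles with period 9.

9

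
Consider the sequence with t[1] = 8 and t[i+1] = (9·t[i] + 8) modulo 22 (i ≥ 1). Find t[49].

Listing terms: t[1] = 8, t[2] = 14, t[3] = 2, t[4] = 4, t[5] = 0, t[6] = 8.
The sequence repeats with period 5.
So t[49] = t[1 + ((49-1) mod 5)] = t[4] = 4.

4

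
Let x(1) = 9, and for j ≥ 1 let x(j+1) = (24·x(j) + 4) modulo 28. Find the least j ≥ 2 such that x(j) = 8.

4

Computing terms: x(1) = 9,  x(2) = 24,  x(3) = 20,  x(4) = 8,  x(5) = 0,  x(6) = 4,  x(7) = 16,  x(8) = 24.
Since x(8) = x(2) = 24, the sequence is eventually periodic: after a pre-period of length 1 it cycles with period 6.
The value 8 first appears (with j ≥ 2) at x(4).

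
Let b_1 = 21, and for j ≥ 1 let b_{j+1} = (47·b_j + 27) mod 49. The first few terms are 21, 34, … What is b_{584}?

We have b_1 = 21; b_2 = 34; b_3 = 8; b_4 = 11; b_5 = 5; b_6 = 17; b_7 = 42; b_8 = 41; b_9 = 43; b_{10} = 39; b_{11} = 47; b_{12} = 31; b_{13} = 14; b_{14} = 48; b_{15} = 29; b_{16} = 18; b_{17} = 40; b_{18} = 45; b_{19} = 35; b_{20} = 6; b_{21} = 15; b_{22} = 46; b_{23} = 33; b_{24} = 10; b_{25} = 7; b_{26} = 13; b_{27} = 1; b_{28} = 25; b_{29} = 26; b_{30} = 24; b_{31} = 28; b_{32} = 20; b_{33} = 36; b_{34} = 4; b_{35} = 19; b_{36} = 38; b_{37} = 0; b_{38} = 27; b_{39} = 22; b_{40} = 32; b_{41} = 12; b_{42} = 3; b_{43} = 21.
Since b_{43} = b_1 = 21, the sequence is periodic with period 42.
(584 - 1) mod 42 = 37, so b_{584} = b_{38} = 27.

27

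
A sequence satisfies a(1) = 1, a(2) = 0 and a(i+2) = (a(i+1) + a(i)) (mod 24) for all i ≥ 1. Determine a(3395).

a(1) = 1,  a(2) = 0,  a(3) = 1,  a(4) = 1,  a(5) = 2,  a(6) = 3,  a(7) = 5,  a(8) = 8,  a(9) = 13,  a(10) = 21,  a(11) = 10,  a(12) = 7,  a(13) = 17,  a(14) = 0,  a(15) = 17,  a(16) = 17,  a(17) = 10,  a(18) = 3,  a(19) = 13,  a(20) = 16,  a(21) = 5,  a(22) = 21,  a(23) = 2,  a(24) = 23,  a(25) = 1,  a(26) = 0.
The sequence repeats with period 24.
So a(3395) = a(1 + ((3395-1) mod 24)) = a(11) = 10.

10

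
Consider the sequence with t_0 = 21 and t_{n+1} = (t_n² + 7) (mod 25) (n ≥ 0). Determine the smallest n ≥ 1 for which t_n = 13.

5

Listing terms: t_0 = 21,  t_1 = 23,  t_2 = 11,  t_3 = 3,  t_4 = 16,  t_5 = 13,  t_6 = 1,  t_7 = 8,  t_8 = 21.
Since t_8 = t_0 = 21, the sequence is periodic with period 8.
The value 13 first appears (with n ≥ 1) at t_5.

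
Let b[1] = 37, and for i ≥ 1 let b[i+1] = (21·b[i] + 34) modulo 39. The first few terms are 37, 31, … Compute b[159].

22

Computing terms: b[1] = 37; b[2] = 31; b[3] = 22; b[4] = 28; b[5] = 37.
The sequence repeats with period 4.
So b[159] = b[1 + ((159-1) mod 4)] = b[3] = 22.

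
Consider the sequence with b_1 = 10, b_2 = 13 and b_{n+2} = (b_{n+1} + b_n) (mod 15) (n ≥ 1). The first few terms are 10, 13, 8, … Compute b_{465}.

Computing terms: b_1 = 10, b_2 = 13, b_3 = 8, b_4 = 6, b_5 = 14, b_6 = 5, b_7 = 4, b_8 = 9, b_9 = 13, b_{10} = 7, b_{11} = 5, b_{12} = 12, b_{13} = 2, b_{14} = 14, b_{15} = 1, b_{16} = 0, b_{17} = 1, b_{18} = 1, b_{19} = 2, b_{20} = 3, b_{21} = 5, b_{22} = 8, b_{23} = 13, b_{24} = 6, b_{25} = 4, b_{26} = 10, b_{27} = 14, b_{28} = 9, b_{29} = 8, b_{30} = 2, b_{31} = 10, b_{32} = 12, b_{33} = 7, b_{34} = 4, b_{35} = 11, b_{36} = 0, b_{37} = 11, b_{38} = 11, b_{39} = 7, b_{40} = 3, b_{41} = 10, b_{42} = 13.
Since (b_{41}, b_{42}) = (b_1, b_2) = (10, 13) (two consecutive terms determine the rest), the sequence is periodic with period 40.
(465 - 1) mod 40 = 24, so b_{465} = b_{25} = 4.

4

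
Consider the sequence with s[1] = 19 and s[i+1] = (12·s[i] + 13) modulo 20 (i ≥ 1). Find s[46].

s[1] = 19,  s[2] = 1,  s[3] = 5,  s[4] = 13,  s[5] = 9,  s[6] = 1.
Since s[6] = s[2] = 1, the sequence is eventually periodic: after a pre-period of length 1 it cycles with period 4.
For i ≥ 2, s[i] depends only on (i - 2) mod 4. (46 - 2) mod 4 = 0, so s[46] = s[2] = 1.

1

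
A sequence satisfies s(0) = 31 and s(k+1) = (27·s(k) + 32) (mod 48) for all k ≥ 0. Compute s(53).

s(0) = 31,  s(1) = 5,  s(2) = 23,  s(3) = 29,  s(4) = 47,  s(5) = 5.
Since s(5) = s(1) = 5, the sequence is eventually periodic: after a pre-period of length 1 it cycles with period 4.
For k ≥ 1, s(k) depends only on (k - 1) mod 4. (53 - 1) mod 4 = 0, so s(53) = s(1) = 5.

5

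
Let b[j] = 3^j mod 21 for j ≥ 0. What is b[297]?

We have b[0] = 1,  b[1] = 3,  b[2] = 9,  b[3] = 6,  b[4] = 18,  b[5] = 12,  b[6] = 15,  b[7] = 3.
Since b[7] = b[1] = 3, the sequence is eventually periodic: after a pre-period of length 1 it cycles with period 6.
For j ≥ 1, b[j] depends only on (j - 1) mod 6. (297 - 1) mod 6 = 2, so b[297] = b[3] = 6.

6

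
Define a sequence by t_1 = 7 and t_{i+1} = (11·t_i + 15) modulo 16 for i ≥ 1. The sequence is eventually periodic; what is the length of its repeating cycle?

8

t_1 = 7; t_2 = 12; t_3 = 3; t_4 = 0; t_5 = 15; t_6 = 4; t_7 = 11; t_8 = 8; t_9 = 7.
Since t_9 = t_1 = 7, the sequence is periodic with period 8.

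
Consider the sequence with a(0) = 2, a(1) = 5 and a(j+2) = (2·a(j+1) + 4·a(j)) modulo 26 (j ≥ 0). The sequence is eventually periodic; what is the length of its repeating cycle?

Computing terms: a(0) = 2,  a(1) = 5,  a(2) = 18,  a(3) = 4,  a(4) = 2,  a(5) = 20,  a(6) = 22,  a(7) = 20,  a(8) = 24,  a(9) = 24,  a(10) = 14,  a(11) = 20,  a(12) = 18,  a(13) = 12,  a(14) = 18,  a(15) = 6,  a(16) = 6,  a(17) = 10,  a(18) = 18,  a(19) = 24,  a(20) = 16,  a(21) = 24,  a(22) = 8,  a(23) = 8,  a(24) = 22,  a(25) = 24,  a(26) = 6,  a(27) = 4,  a(28) = 6,  a(29) = 2,  a(30) = 2,  a(31) = 12,  a(32) = 6,  a(33) = 8,  a(34) = 14,  a(35) = 8,  a(36) = 20,  a(37) = 20,  a(38) = 16,  a(39) = 8,  a(40) = 2,  a(41) = 10,  a(42) = 2,  a(43) = 18,  a(44) = 18,  a(45) = 4.
Since (a(44), a(45)) = (a(2), a(3)) = (18, 4) (two consecutive terms determine the rest), the sequence is eventually periodic: after a pre-period of length 2 it cycles with period 42.

42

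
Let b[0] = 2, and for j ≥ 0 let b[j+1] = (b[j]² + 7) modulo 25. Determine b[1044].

13

b[0] = 2; b[1] = 11; b[2] = 3; b[3] = 16; b[4] = 13; b[5] = 1; b[6] = 8; b[7] = 21; b[8] = 23; b[9] = 11.
Since b[9] = b[1] = 11, the sequence is eventually periodic: after a pre-period of length 1 it cycles with period 8.
For j ≥ 1, b[j] depends only on (j - 1) mod 8. (1044 - 1) mod 8 = 3, so b[1044] = b[4] = 13.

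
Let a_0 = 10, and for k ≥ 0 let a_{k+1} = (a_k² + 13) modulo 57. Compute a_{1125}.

11

a_0 = 10,  a_1 = 56,  a_2 = 14,  a_3 = 38,  a_4 = 32,  a_5 = 11,  a_6 = 20,  a_7 = 14.
Since a_7 = a_2 = 14, the sequence is eventually periodic: after a pre-period of length 2 it cycles with period 5.
For k ≥ 2, a_k depends only on (k - 2) mod 5. (1125 - 2) mod 5 = 3, so a_{1125} = a_5 = 11.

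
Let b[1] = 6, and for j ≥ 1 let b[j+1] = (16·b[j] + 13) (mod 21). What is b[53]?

4

b[1] = 6, b[2] = 4, b[3] = 14, b[4] = 6.
The sequence repeats with period 3.
So b[53] = b[1 + ((53-1) mod 3)] = b[2] = 4.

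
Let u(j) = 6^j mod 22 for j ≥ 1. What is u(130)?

Listing terms: u(1) = 6,  u(2) = 14,  u(3) = 18,  u(4) = 20,  u(5) = 10,  u(6) = 16,  u(7) = 8,  u(8) = 4,  u(9) = 2,  u(10) = 12,  u(11) = 6.
The sequence repeats with period 10.
(130 - 1) mod 10 = 9, so u(130) = u(10) = 12.

12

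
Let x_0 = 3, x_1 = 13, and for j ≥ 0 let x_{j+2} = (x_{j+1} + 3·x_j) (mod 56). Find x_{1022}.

6

x_0 = 3; x_1 = 13; x_2 = 22; x_3 = 5; x_4 = 15; x_5 = 30; x_6 = 19; x_7 = 53; x_8 = 54; x_9 = 45; x_{10} = 39; x_{11} = 6; x_{12} = 11; x_{13} = 29; x_{14} = 6; x_{15} = 37; x_{16} = 55; x_{17} = 54; x_{18} = 51; x_{19} = 45; x_{20} = 30; x_{21} = 53; x_{22} = 31; x_{23} = 22; x_{24} = 3; x_{25} = 13.
The sequence repeats with period 24.
So x_{1022} = x_{0 + ((1022-0) mod 24)} = x_{14} = 6.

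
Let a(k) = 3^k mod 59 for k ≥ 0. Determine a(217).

16

We have a(0) = 1; a(1) = 3; a(2) = 9; a(3) = 27; a(4) = 22; a(5) = 7; a(6) = 21; a(7) = 4; a(8) = 12; a(9) = 36; a(10) = 49; a(11) = 29; a(12) = 28; a(13) = 25; a(14) = 16; a(15) = 48; a(16) = 26; a(17) = 19; a(18) = 57; a(19) = 53; a(20) = 41; a(21) = 5; a(22) = 15; a(23) = 45; a(24) = 17; a(25) = 51; a(26) = 35; a(27) = 46; a(28) = 20; a(29) = 1.
Since a(29) = a(0) = 1, the sequence is periodic with period 29.
(217 - 0) mod 29 = 14, so a(217) = a(14) = 16.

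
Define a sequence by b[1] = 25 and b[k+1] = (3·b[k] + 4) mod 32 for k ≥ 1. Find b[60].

23

b[1] = 25,  b[2] = 15,  b[3] = 17,  b[4] = 23,  b[5] = 9,  b[6] = 31,  b[7] = 1,  b[8] = 7,  b[9] = 25.
Since b[9] = b[1] = 25, the sequence is periodic with period 8.
(60 - 1) mod 8 = 3, so b[60] = b[4] = 23.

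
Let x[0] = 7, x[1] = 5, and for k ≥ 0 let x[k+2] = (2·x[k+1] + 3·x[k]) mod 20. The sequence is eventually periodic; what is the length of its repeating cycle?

We have x[0] = 7; x[1] = 5; x[2] = 11; x[3] = 17; x[4] = 7; x[5] = 5.
The sequence repeats with period 4.

4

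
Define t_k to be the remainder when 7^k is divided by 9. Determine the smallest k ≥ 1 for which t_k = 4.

2

We have t_0 = 1; t_1 = 7; t_2 = 4; t_3 = 1.
The sequence repeats with period 3.
The value 4 first appears (with k ≥ 1) at t_2.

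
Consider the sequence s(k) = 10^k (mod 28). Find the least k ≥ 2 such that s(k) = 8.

6

Listing terms: s(1) = 10,  s(2) = 16,  s(3) = 20,  s(4) = 4,  s(5) = 12,  s(6) = 8,  s(7) = 24,  s(8) = 16.
Since s(8) = s(2) = 16, the sequence is eventually periodic: after a pre-period of length 1 it cycles with period 6.
The value 8 first appears (with k ≥ 2) at s(6).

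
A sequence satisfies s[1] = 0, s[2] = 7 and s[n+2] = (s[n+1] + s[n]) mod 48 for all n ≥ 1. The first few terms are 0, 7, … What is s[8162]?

7

We have s[1] = 0,  s[2] = 7,  s[3] = 7,  s[4] = 14,  s[5] = 21,  s[6] = 35,  s[7] = 8,  s[8] = 43,  s[9] = 3,  s[10] = 46,  s[11] = 1,  s[12] = 47,  s[13] = 0,  s[14] = 47,  s[15] = 47,  s[16] = 46,  s[17] = 45,  s[18] = 43,  s[19] = 40,  s[20] = 35,  s[21] = 27,  s[22] = 14,  s[23] = 41,  s[24] = 7,  s[25] = 0,  s[26] = 7.
The sequence repeats with period 24.
(8162 - 1) mod 24 = 1, so s[8162] = s[2] = 7.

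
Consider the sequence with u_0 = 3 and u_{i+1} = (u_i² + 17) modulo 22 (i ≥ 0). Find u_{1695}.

10

u_0 = 3,  u_1 = 4,  u_2 = 11,  u_3 = 6,  u_4 = 9,  u_5 = 10,  u_6 = 7,  u_7 = 0,  u_8 = 17,  u_9 = 20,  u_{10} = 21,  u_{11} = 18,  u_{12} = 11.
Since u_{12} = u_2 = 11, the sequence is eventually periodic: after a pre-period of length 2 it cycles with period 10.
For i ≥ 2, u_i depends only on (i - 2) mod 10. (1695 - 2) mod 10 = 3, so u_{1695} = u_5 = 10.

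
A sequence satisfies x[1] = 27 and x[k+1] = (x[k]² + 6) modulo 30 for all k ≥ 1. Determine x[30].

21

Listing terms: x[1] = 27, x[2] = 15, x[3] = 21, x[4] = 27.
Since x[4] = x[1] = 27, the sequence is periodic with period 3.
(30 - 1) mod 3 = 2, so x[30] = x[3] = 21.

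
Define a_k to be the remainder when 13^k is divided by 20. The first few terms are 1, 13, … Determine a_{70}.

9

Computing terms: a_0 = 1, a_1 = 13, a_2 = 9, a_3 = 17, a_4 = 1.
The sequence repeats with period 4.
So a_{70} = a_{0 + ((70-0) mod 4)} = a_2 = 9.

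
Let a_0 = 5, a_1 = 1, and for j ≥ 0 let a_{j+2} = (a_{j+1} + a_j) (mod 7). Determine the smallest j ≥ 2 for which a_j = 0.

3

We have a_0 = 5, a_1 = 1, a_2 = 6, a_3 = 0, a_4 = 6, a_5 = 6, a_6 = 5, a_7 = 4, a_8 = 2, a_9 = 6, a_{10} = 1, a_{11} = 0, a_{12} = 1, a_{13} = 1, a_{14} = 2, a_{15} = 3, a_{16} = 5, a_{17} = 1.
Since (a_{16}, a_{17}) = (a_0, a_1) = (5, 1) (two consecutive terms determine the rest), the sequence is periodic with period 16.
The value 0 first appears (with j ≥ 2) at a_3.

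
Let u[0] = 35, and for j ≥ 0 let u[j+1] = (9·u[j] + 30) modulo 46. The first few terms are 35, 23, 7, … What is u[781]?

We have u[0] = 35, u[1] = 23, u[2] = 7, u[3] = 1, u[4] = 39, u[5] = 13, u[6] = 9, u[7] = 19, u[8] = 17, u[9] = 45, u[10] = 21, u[11] = 35.
Since u[11] = u[0] = 35, the sequence is periodic with period 11.
(781 - 0) mod 11 = 0, so u[781] = u[0] = 35.

35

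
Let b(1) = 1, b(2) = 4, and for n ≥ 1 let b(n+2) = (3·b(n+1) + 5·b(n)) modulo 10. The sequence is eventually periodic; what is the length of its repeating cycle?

12

Listing terms: b(1) = 1; b(2) = 4; b(3) = 7; b(4) = 1; b(5) = 8; b(6) = 9; b(7) = 7; b(8) = 6; b(9) = 3; b(10) = 9; b(11) = 2; b(12) = 1; b(13) = 3; b(14) = 4; b(15) = 7.
Since (b(14), b(15)) = (b(2), b(3)) = (4, 7) (two consecutive terms determine the rest), the sequence is eventually periodic: after a pre-period of length 1 it cycles with period 12.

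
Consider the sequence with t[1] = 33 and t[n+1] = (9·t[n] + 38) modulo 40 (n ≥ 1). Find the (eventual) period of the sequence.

Computing terms: t[1] = 33; t[2] = 15; t[3] = 13; t[4] = 35; t[5] = 33.
The sequence repeats with period 4.

4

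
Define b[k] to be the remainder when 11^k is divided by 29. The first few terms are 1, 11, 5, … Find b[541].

b[0] = 1,  b[1] = 11,  b[2] = 5,  b[3] = 26,  b[4] = 25,  b[5] = 14,  b[6] = 9,  b[7] = 12,  b[8] = 16,  b[9] = 2,  b[10] = 22,  b[11] = 10,  b[12] = 23,  b[13] = 21,  b[14] = 28,  b[15] = 18,  b[16] = 24,  b[17] = 3,  b[18] = 4,  b[19] = 15,  b[20] = 20,  b[21] = 17,  b[22] = 13,  b[23] = 27,  b[24] = 7,  b[25] = 19,  b[26] = 6,  b[27] = 8,  b[28] = 1.
Since b[28] = b[0] = 1, the sequence is periodic with period 28.
So b[541] = b[0 + ((541-0) mod 28)] = b[9] = 2.

2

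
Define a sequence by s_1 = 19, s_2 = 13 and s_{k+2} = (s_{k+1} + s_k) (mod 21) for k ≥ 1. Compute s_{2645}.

Listing terms: s_1 = 19; s_2 = 13; s_3 = 11; s_4 = 3; s_5 = 14; s_6 = 17; s_7 = 10; s_8 = 6; s_9 = 16; s_{10} = 1; s_{11} = 17; s_{12} = 18; s_{13} = 14; s_{14} = 11; s_{15} = 4; s_{16} = 15; s_{17} = 19; s_{18} = 13.
Since (s_{17}, s_{18}) = (s_1, s_2) = (19, 13) (two consecutive terms determine the rest), the sequence is periodic with period 16.
(2645 - 1) mod 16 = 4, so s_{2645} = s_5 = 14.

14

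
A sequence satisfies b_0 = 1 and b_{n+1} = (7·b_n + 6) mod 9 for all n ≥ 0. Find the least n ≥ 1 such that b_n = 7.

2

b_0 = 1,  b_1 = 4,  b_2 = 7,  b_3 = 1.
The sequence repeats with period 3.
The value 7 first appears (with n ≥ 1) at b_2.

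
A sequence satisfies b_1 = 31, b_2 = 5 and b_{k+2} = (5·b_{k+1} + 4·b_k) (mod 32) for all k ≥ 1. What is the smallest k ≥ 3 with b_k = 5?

5

Listing terms: b_1 = 31; b_2 = 5; b_3 = 21; b_4 = 29; b_5 = 5; b_6 = 13; b_7 = 21; b_8 = 29.
Since (b_7, b_8) = (b_3, b_4) = (21, 29) (two consecutive terms determine the rest), the sequence is eventually periodic: after a pre-period of length 2 it cycles with period 4.
The value 5 first appears (with k ≥ 3) at b_5.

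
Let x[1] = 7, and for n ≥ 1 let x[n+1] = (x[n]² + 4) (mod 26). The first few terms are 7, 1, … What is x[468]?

x[1] = 7; x[2] = 1; x[3] = 5; x[4] = 3; x[5] = 13; x[6] = 17; x[7] = 7.
Since x[7] = x[1] = 7, the sequence is periodic with period 6.
(468 - 1) mod 6 = 5, so x[468] = x[6] = 17.

17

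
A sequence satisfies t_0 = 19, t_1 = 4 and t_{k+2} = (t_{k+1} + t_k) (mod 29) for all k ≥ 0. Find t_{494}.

Listing terms: t_0 = 19,  t_1 = 4,  t_2 = 23,  t_3 = 27,  t_4 = 21,  t_5 = 19,  t_6 = 11,  t_7 = 1,  t_8 = 12,  t_9 = 13,  t_{10} = 25,  t_{11} = 9,  t_{12} = 5,  t_{13} = 14,  t_{14} = 19,  t_{15} = 4.
The sequence repeats with period 14.
So t_{494} = t_{0 + ((494-0) mod 14)} = t_4 = 21.

21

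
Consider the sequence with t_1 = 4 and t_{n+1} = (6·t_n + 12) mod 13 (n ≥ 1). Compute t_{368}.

We have t_1 = 4,  t_2 = 10,  t_3 = 7,  t_4 = 2,  t_5 = 11,  t_6 = 0,  t_7 = 12,  t_8 = 6,  t_9 = 9,  t_{10} = 1,  t_{11} = 5,  t_{12} = 3,  t_{13} = 4.
Since t_{13} = t_1 = 4, the sequence is periodic with period 12.
So t_{368} = t_{1 + ((368-1) mod 12)} = t_8 = 6.

6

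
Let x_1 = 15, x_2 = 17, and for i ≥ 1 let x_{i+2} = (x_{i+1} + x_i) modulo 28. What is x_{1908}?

We have x_1 = 15,  x_2 = 17,  x_3 = 4,  x_4 = 21,  x_5 = 25,  x_6 = 18,  x_7 = 15,  x_8 = 5,  x_9 = 20,  x_{10} = 25,  x_{11} = 17,  x_{12} = 14,  x_{13} = 3,  x_{14} = 17,  x_{15} = 20,  x_{16} = 9,  x_{17} = 1,  x_{18} = 10,  x_{19} = 11,  x_{20} = 21,  x_{21} = 4,  x_{22} = 25,  x_{23} = 1,  x_{24} = 26,  x_{25} = 27,  x_{26} = 25,  x_{27} = 24,  x_{28} = 21,  x_{29} = 17,  x_{30} = 10,  x_{31} = 27,  x_{32} = 9,  x_{33} = 8,  x_{34} = 17,  x_{35} = 25,  x_{36} = 14,  x_{37} = 11,  x_{38} = 25,  x_{39} = 8,  x_{40} = 5,  x_{41} = 13,  x_{42} = 18,  x_{43} = 3,  x_{44} = 21,  x_{45} = 24,  x_{46} = 17,  x_{47} = 13,  x_{48} = 2,  x_{49} = 15,  x_{50} = 17.
Since (x_{49}, x_{50}) = (x_1, x_2) = (15, 17) (two consecutive terms determine the rest), the sequence is periodic with period 48.
So x_{1908} = x_{1 + ((1908-1) mod 48)} = x_{36} = 14.

14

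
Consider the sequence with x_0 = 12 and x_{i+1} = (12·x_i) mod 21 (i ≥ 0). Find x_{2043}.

Listing terms: x_0 = 12; x_1 = 18; x_2 = 6; x_3 = 9; x_4 = 3; x_5 = 15; x_6 = 12.
The sequence repeats with period 6.
So x_{2043} = x_{0 + ((2043-0) mod 6)} = x_3 = 9.

9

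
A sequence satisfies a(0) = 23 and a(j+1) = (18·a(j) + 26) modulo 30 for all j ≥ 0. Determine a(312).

8

We have a(0) = 23,  a(1) = 20,  a(2) = 26,  a(3) = 14,  a(4) = 8,  a(5) = 20.
Since a(5) = a(1) = 20, the sequence is eventually periodic: after a pre-period of length 1 it cycles with period 4.
For j ≥ 1, a(j) depends only on (j - 1) mod 4. (312 - 1) mod 4 = 3, so a(312) = a(4) = 8.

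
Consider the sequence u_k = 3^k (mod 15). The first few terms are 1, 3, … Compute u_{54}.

9

We have u_0 = 1, u_1 = 3, u_2 = 9, u_3 = 12, u_4 = 6, u_5 = 3.
Since u_5 = u_1 = 3, the sequence is eventually periodic: after a pre-period of length 1 it cycles with period 4.
For k ≥ 1, u_k depends only on (k - 1) mod 4. (54 - 1) mod 4 = 1, so u_{54} = u_2 = 9.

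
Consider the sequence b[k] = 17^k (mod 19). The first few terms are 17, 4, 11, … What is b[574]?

b[1] = 17, b[2] = 4, b[3] = 11, b[4] = 16, b[5] = 6, b[6] = 7, b[7] = 5, b[8] = 9, b[9] = 1, b[10] = 17.
The sequence repeats with period 9.
So b[574] = b[1 + ((574-1) mod 9)] = b[7] = 5.

5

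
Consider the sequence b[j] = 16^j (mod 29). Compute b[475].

Listing terms: b[0] = 1, b[1] = 16, b[2] = 24, b[3] = 7, b[4] = 25, b[5] = 23, b[6] = 20, b[7] = 1.
Since b[7] = b[0] = 1, the sequence is periodic with period 7.
So b[475] = b[0 + ((475-0) mod 7)] = b[6] = 20.

20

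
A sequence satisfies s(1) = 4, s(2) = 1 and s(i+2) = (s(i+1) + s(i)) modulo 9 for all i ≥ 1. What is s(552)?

We have s(1) = 4,  s(2) = 1,  s(3) = 5,  s(4) = 6,  s(5) = 2,  s(6) = 8,  s(7) = 1,  s(8) = 0,  s(9) = 1,  s(10) = 1,  s(11) = 2,  s(12) = 3,  s(13) = 5,  s(14) = 8,  s(15) = 4,  s(16) = 3,  s(17) = 7,  s(18) = 1,  s(19) = 8,  s(20) = 0,  s(21) = 8,  s(22) = 8,  s(23) = 7,  s(24) = 6,  s(25) = 4,  s(26) = 1.
Since (s(25), s(26)) = (s(1), s(2)) = (4, 1) (two consecutive terms determine the rest), the sequence is periodic with period 24.
So s(552) = s(1 + ((552-1) mod 24)) = s(24) = 6.

6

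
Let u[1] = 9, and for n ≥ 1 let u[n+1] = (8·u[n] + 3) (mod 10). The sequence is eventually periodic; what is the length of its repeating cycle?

u[1] = 9, u[2] = 5, u[3] = 3, u[4] = 7, u[5] = 9.
The sequence repeats with period 4.

4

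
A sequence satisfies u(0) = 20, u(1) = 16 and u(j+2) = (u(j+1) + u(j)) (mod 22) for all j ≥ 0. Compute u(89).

Listing terms: u(0) = 20; u(1) = 16; u(2) = 14; u(3) = 8; u(4) = 0; u(5) = 8; u(6) = 8; u(7) = 16; u(8) = 2; u(9) = 18; u(10) = 20; u(11) = 16.
Since (u(10), u(11)) = (u(0), u(1)) = (20, 16) (two consecutive terms determine the rest), the sequence is periodic with period 10.
(89 - 0) mod 10 = 9, so u(89) = u(9) = 18.

18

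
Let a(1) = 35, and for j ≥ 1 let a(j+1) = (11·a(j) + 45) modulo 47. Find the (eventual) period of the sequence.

Listing terms: a(1) = 35,  a(2) = 7,  a(3) = 28,  a(4) = 24,  a(5) = 27,  a(6) = 13,  a(7) = 0,  a(8) = 45,  a(9) = 23,  a(10) = 16,  a(11) = 33,  a(12) = 32,  a(13) = 21,  a(14) = 41,  a(15) = 26,  a(16) = 2,  a(17) = 20,  a(18) = 30,  a(19) = 46,  a(20) = 34,  a(21) = 43,  a(22) = 1,  a(23) = 9,  a(24) = 3,  a(25) = 31,  a(26) = 10,  a(27) = 14,  a(28) = 11,  a(29) = 25,  a(30) = 38,  a(31) = 40,  a(32) = 15,  a(33) = 22,  a(34) = 5,  a(35) = 6,  a(36) = 17,  a(37) = 44,  a(38) = 12,  a(39) = 36,  a(40) = 18,  a(41) = 8,  a(42) = 39,  a(43) = 4,  a(44) = 42,  a(45) = 37,  a(46) = 29,  a(47) = 35.
Since a(47) = a(1) = 35, the sequence is periodic with period 46.

46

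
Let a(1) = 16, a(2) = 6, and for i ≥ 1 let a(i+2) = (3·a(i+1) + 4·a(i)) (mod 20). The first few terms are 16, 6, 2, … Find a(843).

2

a(1) = 16, a(2) = 6, a(3) = 2, a(4) = 10, a(5) = 18, a(6) = 14, a(7) = 14, a(8) = 18, a(9) = 10, a(10) = 2, a(11) = 6, a(12) = 6, a(13) = 2.
Since (a(12), a(13)) = (a(2), a(3)) = (6, 2) (two consecutive terms determine the rest), the sequence is eventually periodic: after a pre-period of length 1 it cycles with period 10.
For i ≥ 2, a(i) depends only on (i - 2) mod 10. (843 - 2) mod 10 = 1, so a(843) = a(3) = 2.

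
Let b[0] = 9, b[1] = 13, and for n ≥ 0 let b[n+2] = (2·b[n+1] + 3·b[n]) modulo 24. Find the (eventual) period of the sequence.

Listing terms: b[0] = 9,  b[1] = 13,  b[2] = 5,  b[3] = 1,  b[4] = 17,  b[5] = 13,  b[6] = 5.
Since (b[5], b[6]) = (b[1], b[2]) = (13, 5) (two consecutive terms determine the rest), the sequence is eventually periodic: after a pre-period of length 1 it cycles with period 4.

4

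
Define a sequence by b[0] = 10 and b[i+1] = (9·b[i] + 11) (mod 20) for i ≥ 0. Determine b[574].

We have b[0] = 10,  b[1] = 1,  b[2] = 0,  b[3] = 11,  b[4] = 10.
The sequence repeats with period 4.
So b[574] = b[0 + ((574-0) mod 4)] = b[2] = 0.

0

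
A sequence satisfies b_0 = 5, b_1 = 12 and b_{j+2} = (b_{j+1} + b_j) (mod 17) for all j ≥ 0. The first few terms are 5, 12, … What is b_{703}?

Computing terms: b_0 = 5, b_1 = 12, b_2 = 0, b_3 = 12, b_4 = 12, b_5 = 7, b_6 = 2, b_7 = 9, b_8 = 11, b_9 = 3, b_{10} = 14, b_{11} = 0, b_{12} = 14, b_{13} = 14, b_{14} = 11, b_{15} = 8, b_{16} = 2, b_{17} = 10, b_{18} = 12, b_{19} = 5, b_{20} = 0, b_{21} = 5, b_{22} = 5, b_{23} = 10, b_{24} = 15, b_{25} = 8, b_{26} = 6, b_{27} = 14, b_{28} = 3, b_{29} = 0, b_{30} = 3, b_{31} = 3, b_{32} = 6, b_{33} = 9, b_{34} = 15, b_{35} = 7, b_{36} = 5, b_{37} = 12.
The sequence repeats with period 36.
(703 - 0) mod 36 = 19, so b_{703} = b_{19} = 5.

5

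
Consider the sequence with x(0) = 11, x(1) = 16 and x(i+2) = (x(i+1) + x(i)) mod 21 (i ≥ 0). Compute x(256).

x(0) = 11; x(1) = 16; x(2) = 6; x(3) = 1; x(4) = 7; x(5) = 8; x(6) = 15; x(7) = 2; x(8) = 17; x(9) = 19; x(10) = 15; x(11) = 13; x(12) = 7; x(13) = 20; x(14) = 6; x(15) = 5; x(16) = 11; x(17) = 16.
The sequence repeats with period 16.
(256 - 0) mod 16 = 0, so x(256) = x(0) = 11.

11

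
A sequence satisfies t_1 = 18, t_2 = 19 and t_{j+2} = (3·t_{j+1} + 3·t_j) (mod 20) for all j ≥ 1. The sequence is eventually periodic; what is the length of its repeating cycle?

12

Computing terms: t_1 = 18,  t_2 = 19,  t_3 = 11,  t_4 = 10,  t_5 = 3,  t_6 = 19,  t_7 = 6,  t_8 = 15,  t_9 = 3,  t_{10} = 14,  t_{11} = 11,  t_{12} = 15,  t_{13} = 18,  t_{14} = 19.
Since (t_{13}, t_{14}) = (t_1, t_2) = (18, 19) (two consecutive terms determine the rest), the sequence is periodic with period 12.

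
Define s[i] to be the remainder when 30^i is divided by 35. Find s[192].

s[0] = 1,  s[1] = 30,  s[2] = 25,  s[3] = 15,  s[4] = 30.
Since s[4] = s[1] = 30, the sequence is eventually periodic: after a pre-period of length 1 it cycles with period 3.
For i ≥ 1, s[i] depends only on (i - 1) mod 3. (192 - 1) mod 3 = 2, so s[192] = s[3] = 15.

15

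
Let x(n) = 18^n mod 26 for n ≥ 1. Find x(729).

Computing terms: x(1) = 18,  x(2) = 12,  x(3) = 8,  x(4) = 14,  x(5) = 18.
The sequence repeats with period 4.
So x(729) = x(1 + ((729-1) mod 4)) = x(1) = 18.

18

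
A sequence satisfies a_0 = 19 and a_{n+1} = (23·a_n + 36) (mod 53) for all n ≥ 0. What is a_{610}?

Computing terms: a_0 = 19, a_1 = 49, a_2 = 50, a_3 = 20, a_4 = 19.
Since a_4 = a_0 = 19, the sequence is periodic with period 4.
So a_{610} = a_{0 + ((610-0) mod 4)} = a_2 = 50.

50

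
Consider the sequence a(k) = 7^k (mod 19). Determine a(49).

We have a(0) = 1; a(1) = 7; a(2) = 11; a(3) = 1.
Since a(3) = a(0) = 1, the sequence is periodic with period 3.
So a(49) = a(0 + ((49-0) mod 3)) = a(1) = 7.

7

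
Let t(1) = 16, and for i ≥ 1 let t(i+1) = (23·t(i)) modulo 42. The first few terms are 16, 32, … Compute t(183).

Computing terms: t(1) = 16,  t(2) = 32,  t(3) = 22,  t(4) = 2,  t(5) = 4,  t(6) = 8,  t(7) = 16.
Since t(7) = t(1) = 16, the sequence is periodic with period 6.
So t(183) = t(1 + ((183-1) mod 6)) = t(3) = 22.

22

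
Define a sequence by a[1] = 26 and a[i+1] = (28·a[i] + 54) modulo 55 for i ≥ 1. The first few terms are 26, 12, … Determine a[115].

We have a[1] = 26, a[2] = 12, a[3] = 5, a[4] = 29, a[5] = 41, a[6] = 47, a[7] = 50, a[8] = 24, a[9] = 11, a[10] = 32, a[11] = 15, a[12] = 34, a[13] = 16, a[14] = 7, a[15] = 30, a[16] = 14, a[17] = 6, a[18] = 2, a[19] = 0, a[20] = 54, a[21] = 26.
Since a[21] = a[1] = 26, the sequence is periodic with period 20.
So a[115] = a[1 + ((115-1) mod 20)] = a[15] = 30.

30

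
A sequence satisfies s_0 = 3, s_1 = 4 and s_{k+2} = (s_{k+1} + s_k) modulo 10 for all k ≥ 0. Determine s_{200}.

3

Listing terms: s_0 = 3; s_1 = 4; s_2 = 7; s_3 = 1; s_4 = 8; s_5 = 9; s_6 = 7; s_7 = 6; s_8 = 3; s_9 = 9; s_{10} = 2; s_{11} = 1; s_{12} = 3; s_{13} = 4.
Since (s_{12}, s_{13}) = (s_0, s_1) = (3, 4) (two consecutive terms determine the rest), the sequence is periodic with period 12.
(200 - 0) mod 12 = 8, so s_{200} = s_8 = 3.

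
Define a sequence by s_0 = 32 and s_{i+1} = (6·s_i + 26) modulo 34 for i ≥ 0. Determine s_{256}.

32

We have s_0 = 32,  s_1 = 14,  s_2 = 8,  s_3 = 6,  s_4 = 28,  s_5 = 24,  s_6 = 0,  s_7 = 26,  s_8 = 12,  s_9 = 30,  s_{10} = 2,  s_{11} = 4,  s_{12} = 16,  s_{13} = 20,  s_{14} = 10,  s_{15} = 18,  s_{16} = 32.
The sequence repeats with period 16.
(256 - 0) mod 16 = 0, so s_{256} = s_0 = 32.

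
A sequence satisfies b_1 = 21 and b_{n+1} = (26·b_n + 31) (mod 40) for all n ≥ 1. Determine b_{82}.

17

We have b_1 = 21, b_2 = 17, b_3 = 33, b_4 = 9, b_5 = 25, b_6 = 1, b_7 = 17.
Since b_7 = b_2 = 17, the sequence is eventually periodic: after a pre-period of length 1 it cycles with period 5.
For n ≥ 2, b_n depends only on (n - 2) mod 5. (82 - 2) mod 5 = 0, so b_{82} = b_2 = 17.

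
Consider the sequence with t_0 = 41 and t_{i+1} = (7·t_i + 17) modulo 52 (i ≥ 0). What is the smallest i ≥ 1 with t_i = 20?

We have t_0 = 41; t_1 = 44; t_2 = 13; t_3 = 4; t_4 = 45; t_5 = 20; t_6 = 1; t_7 = 24; t_8 = 29; t_9 = 12; t_{10} = 49; t_{11} = 48; t_{12} = 41.
Since t_{12} = t_0 = 41, the sequence is periodic with period 12.
The value 20 first appears (with i ≥ 1) at t_5.

5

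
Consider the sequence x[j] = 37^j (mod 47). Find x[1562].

We have x[0] = 1; x[1] = 37; x[2] = 6; x[3] = 34; x[4] = 36; x[5] = 16; x[6] = 28; x[7] = 2; x[8] = 27; x[9] = 12; x[10] = 21; x[11] = 25; x[12] = 32; x[13] = 9; x[14] = 4; x[15] = 7; x[16] = 24; x[17] = 42; x[18] = 3; x[19] = 17; x[20] = 18; x[21] = 8; x[22] = 14; x[23] = 1.
The sequence repeats with period 23.
(1562 - 0) mod 23 = 21, so x[1562] = x[21] = 8.

8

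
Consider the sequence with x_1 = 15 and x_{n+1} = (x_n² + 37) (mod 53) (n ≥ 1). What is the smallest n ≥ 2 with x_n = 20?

7

Computing terms: x_1 = 15, x_2 = 50, x_3 = 46, x_4 = 33, x_5 = 13, x_6 = 47, x_7 = 20, x_8 = 13.
Since x_8 = x_5 = 13, the sequence is eventually periodic: after a pre-period of length 4 it cycles with period 3.
The value 20 first appears (with n ≥ 2) at x_7.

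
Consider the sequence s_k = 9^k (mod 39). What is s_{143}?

3

We have s_1 = 9; s_2 = 3; s_3 = 27; s_4 = 9.
The sequence repeats with period 3.
So s_{143} = s_{1 + ((143-1) mod 3)} = s_2 = 3.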